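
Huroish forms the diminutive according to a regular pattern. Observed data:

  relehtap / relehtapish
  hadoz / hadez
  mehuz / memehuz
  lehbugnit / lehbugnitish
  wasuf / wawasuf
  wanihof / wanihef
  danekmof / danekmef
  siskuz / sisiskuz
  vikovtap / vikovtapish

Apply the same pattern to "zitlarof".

zitlaref

hadoz and mehuz both end in -z yet inflect differently (hadez, memehuz), so the final letter is not what conditions the rule; the last vowel is.
"zitlarof" has last vowel 'o'. The stems whose last vowel is 'o' (danekmof → danekmef, hadoz → hadez, wanihof → wanihef) change the last vowel to 'e'.
The other patterns: stems whose last vowel is 'u' repeat the first consonant+vowel as a prefix; stems whose last vowel is 'a' or 'i' add -ish.
So zitlarof → zitlaref.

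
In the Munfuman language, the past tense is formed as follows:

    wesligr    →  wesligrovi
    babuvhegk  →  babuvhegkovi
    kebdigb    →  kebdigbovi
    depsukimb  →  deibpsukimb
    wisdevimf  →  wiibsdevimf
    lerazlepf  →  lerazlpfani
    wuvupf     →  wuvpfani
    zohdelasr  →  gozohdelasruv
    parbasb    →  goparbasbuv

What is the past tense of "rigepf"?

rigpfani

"rigepf" has second-to-last letter 'p'. The stems whose second-to-last letter is 'p' (lerazlepf → lerazlpfani, wuvupf → wuvpfani) delete the last vowel and add -ani.
So rigepf → rigpfani.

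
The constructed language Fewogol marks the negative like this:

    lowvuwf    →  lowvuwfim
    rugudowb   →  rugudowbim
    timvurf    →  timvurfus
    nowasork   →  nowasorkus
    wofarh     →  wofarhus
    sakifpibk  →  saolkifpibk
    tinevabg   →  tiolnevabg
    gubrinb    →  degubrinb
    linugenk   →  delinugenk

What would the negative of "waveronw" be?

lowvuwf and timvurf both end in -f yet inflect differently (lowvuwfim, timvurfus), so the final letter is not what conditions the rule; the second-to-last letter is.
"waveronw" has second-to-last letter 'n'. The stems whose second-to-last letter is 'n' (gubrinb → degubrinb, linugenk → delinugenk) add the prefix de-.
So waveronw → dewaveronw.

dewaveronw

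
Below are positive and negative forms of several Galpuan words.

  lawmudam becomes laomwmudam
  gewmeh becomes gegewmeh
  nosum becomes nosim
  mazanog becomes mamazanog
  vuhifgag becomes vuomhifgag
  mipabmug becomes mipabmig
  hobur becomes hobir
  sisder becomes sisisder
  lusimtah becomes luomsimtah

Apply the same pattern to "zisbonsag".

ziomsbonsag

"zisbonsag" has last vowel 'a'. The stems whose last vowel is 'a' (lusimtah → luomsimtah, vuhifgag → vuomhifgag, lawmudam → laomwmudam) insert -om- after the first vowel.
So zisbonsag → ziomsbonsag.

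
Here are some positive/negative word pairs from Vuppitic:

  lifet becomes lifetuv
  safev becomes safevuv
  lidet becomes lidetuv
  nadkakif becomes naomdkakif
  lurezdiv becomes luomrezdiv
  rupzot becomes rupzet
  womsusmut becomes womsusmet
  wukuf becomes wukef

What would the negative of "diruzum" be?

safev and lurezdiv both end in -v yet inflect differently (safevuv, luomrezdiv), so the final letter is not what conditions the rule; the last vowel is.
"diruzum" has last vowel 'u'. The stems whose last vowel is 'u' (womsusmut → womsusmet, wukuf → wukef) change the last vowel to 'e'.
So diruzum → diruzem.

diruzem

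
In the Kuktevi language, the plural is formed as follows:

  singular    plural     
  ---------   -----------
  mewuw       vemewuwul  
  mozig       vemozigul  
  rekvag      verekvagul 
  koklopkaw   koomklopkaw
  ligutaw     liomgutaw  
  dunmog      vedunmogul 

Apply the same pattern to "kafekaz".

kaomfekaz

"kafekaz" has 3 vowels. The stems with 3 vowels (koklopkaw → koomklopkaw, ligutaw → liomgutaw) insert -om- after the first vowel.
The other pattern: stems with 2 vowels add ve- … -ul around the stem.
So kafekaz → kaomfekaz.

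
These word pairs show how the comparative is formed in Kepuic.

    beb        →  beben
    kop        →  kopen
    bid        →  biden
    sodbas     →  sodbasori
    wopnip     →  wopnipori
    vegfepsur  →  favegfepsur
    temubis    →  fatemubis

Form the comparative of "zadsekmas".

fazadsekmas

kop and wopnip both end in -p yet inflect differently (kopen, wopnipori), so the final letter is not what conditions the rule; the number of vowels is.
"zadsekmas" has 3 vowels. The stems with 3 vowels (vegfepsur → favegfepsur, temubis → fatemubis) add the prefix fa-.
So zadsekmas → fazadsekmas.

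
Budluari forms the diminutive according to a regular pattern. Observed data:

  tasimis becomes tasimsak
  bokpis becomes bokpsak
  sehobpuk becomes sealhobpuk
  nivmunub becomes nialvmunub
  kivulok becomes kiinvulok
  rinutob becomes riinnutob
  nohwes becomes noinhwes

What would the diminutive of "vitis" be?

vitsak

sehobpuk and kivulok both end in -k yet inflect differently (sealhobpuk, kiinvulok), so the final letter is not what conditions the rule; the last vowel is.
"vitis" has last vowel 'i'. The stems whose last vowel is 'i' (tasimis → tasimsak, bokpis → bokpsak) delete the last vowel and add -ak.
The other patterns: stems whose last vowel is 'u' insert -al- after the first vowel; stems whose last vowel is 'e' or 'o' insert -in- after the first vowel.
So vitis → vitsak.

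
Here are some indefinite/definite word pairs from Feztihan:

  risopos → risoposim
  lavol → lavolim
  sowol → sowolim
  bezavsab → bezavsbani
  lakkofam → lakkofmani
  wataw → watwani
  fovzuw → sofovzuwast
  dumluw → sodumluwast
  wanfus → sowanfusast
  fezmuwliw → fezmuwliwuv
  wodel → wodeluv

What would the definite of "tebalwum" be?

"tebalwum" has last vowel 'u'. The stems whose last vowel is 'u' (fovzuw → sofovzuwast, dumluw → sodumluwast, wanfus → sowanfusast) add so- … -ast around the stem.
So tebalwum → sotebalwumast.

sotebalwumast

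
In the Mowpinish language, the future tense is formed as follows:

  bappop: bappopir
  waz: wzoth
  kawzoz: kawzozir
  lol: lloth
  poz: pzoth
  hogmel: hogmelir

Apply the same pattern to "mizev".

waz and kawzoz both end in -z yet inflect differently (wzoth, kawzozir), so the final letter is not what conditions the rule; the number of vowels is.
"mizev" has 2 vowels. The stems with 2 vowels (kawzoz → kawzozir, hogmel → hogmelir, bappop → bappopir) add -ir.
So mizev → mizevir.

mizevir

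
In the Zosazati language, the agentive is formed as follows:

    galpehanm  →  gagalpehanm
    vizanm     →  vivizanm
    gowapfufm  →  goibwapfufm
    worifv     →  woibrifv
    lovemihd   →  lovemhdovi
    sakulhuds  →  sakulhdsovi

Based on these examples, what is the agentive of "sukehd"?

galpehanm and gowapfufm both end in -m yet inflect differently (gagalpehanm, goibwapfufm), so the final letter is not what conditions the rule; the second-to-last letter is.
"sukehd" has second-to-last letter 'h'. The one such stem in the data (lovemihd → lovemhdovi) deletes the last vowel and adds -ovi (as does sakulhuds), so the same rule applies.
So sukehd → sukhdovi.

sukhdovi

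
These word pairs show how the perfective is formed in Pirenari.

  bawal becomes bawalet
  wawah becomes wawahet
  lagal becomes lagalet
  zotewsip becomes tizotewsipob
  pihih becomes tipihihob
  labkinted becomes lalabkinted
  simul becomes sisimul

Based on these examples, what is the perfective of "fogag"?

wawah and pihih both end in -h yet inflect differently (wawahet, tipihihob), so the final letter is not what conditions the rule; the last vowel is.
"fogag" has last vowel 'a'. The stems whose last vowel is 'a' (bawal → bawalet, wawah → wawahet, lagal → lagalet) add -et.
So fogag → fogaget.

fogaget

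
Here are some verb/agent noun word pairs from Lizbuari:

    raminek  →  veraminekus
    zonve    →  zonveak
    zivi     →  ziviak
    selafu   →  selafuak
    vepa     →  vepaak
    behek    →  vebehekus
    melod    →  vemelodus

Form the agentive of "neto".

netoak

behek and zonve both have last vowel 'e' yet inflect differently (vebehekus, zonveak), so the last vowel is not what conditions the rule; whether the stem ends in a vowel or a consonant is.
"neto" ends in a vowel. The stems ending in a vowel (selafu → selafuak, vepa → vepaak, zivi → ziviak) add -ak.
The other pattern: stems ending in a consonant add ve- … -us around the stem.
So neto → netoak.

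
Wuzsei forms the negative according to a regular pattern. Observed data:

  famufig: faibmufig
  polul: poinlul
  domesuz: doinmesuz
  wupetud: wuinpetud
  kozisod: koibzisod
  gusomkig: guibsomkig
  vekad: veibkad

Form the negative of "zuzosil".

zuibzosil

"zuzosil" has last vowel 'i'. The stems whose last vowel is 'i' (famufig → faibmufig, gusomkig → guibsomkig) insert -ib- after the first vowel.
So zuzosil → zuibzosil.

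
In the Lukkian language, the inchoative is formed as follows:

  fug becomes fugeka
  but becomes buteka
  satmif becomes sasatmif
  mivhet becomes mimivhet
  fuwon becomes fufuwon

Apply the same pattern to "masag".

but and mivhet both end in -t yet inflect differently (buteka, mimivhet), so the final letter is not what conditions the rule; the number of vowels is.
"masag" has 2 vowels. The stems with 2 vowels (satmif → sasatmif, mivhet → mimivhet, fuwon → fufuwon) repeat the first consonant+vowel as a prefix.
So masag → mamasag.

mamasag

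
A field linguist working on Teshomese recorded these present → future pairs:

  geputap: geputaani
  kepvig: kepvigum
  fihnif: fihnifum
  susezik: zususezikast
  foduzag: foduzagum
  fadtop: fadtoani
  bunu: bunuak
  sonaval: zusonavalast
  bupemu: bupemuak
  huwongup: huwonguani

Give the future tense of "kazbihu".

"kazbihu" ends in -u. The stems ending in -u (bupemu → bupemuak, bunu → bunuak) add -ak.
The other patterns: stems ending in -p drop the final letter and add -ani; stems ending in -k or -l add zu- … -ast around the stem; stems ending in -f or -g add -um.
So kazbihu → kazbihuak.

kazbihuak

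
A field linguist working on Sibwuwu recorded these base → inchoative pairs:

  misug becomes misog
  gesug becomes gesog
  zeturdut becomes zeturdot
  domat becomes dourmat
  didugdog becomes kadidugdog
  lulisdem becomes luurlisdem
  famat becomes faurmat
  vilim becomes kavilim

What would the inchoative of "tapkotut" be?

domat and zeturdut both end in -t yet inflect differently (dourmat, zeturdot), so the final letter is not what conditions the rule; the last vowel is.
"tapkotut" has last vowel 'u'. The stems whose last vowel is 'u' (gesug → gesog, zeturdut → zeturdot, misug → misog) change the last vowel to 'o'.
The other patterns: stems whose last vowel is 'a' or 'e' insert -ur- after the first vowel; stems whose last vowel is 'i' or 'o' add the prefix ka-.
So tapkotut → tapkotot.

tapkotot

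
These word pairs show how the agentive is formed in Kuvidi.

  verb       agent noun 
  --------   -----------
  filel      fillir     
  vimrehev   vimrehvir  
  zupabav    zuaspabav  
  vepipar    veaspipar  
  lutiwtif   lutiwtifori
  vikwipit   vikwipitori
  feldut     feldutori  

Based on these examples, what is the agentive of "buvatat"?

"buvatat" has last vowel 'a'. The stems whose last vowel is 'a' (zupabav → zuaspabav, vepipar → veaspipar) insert -as- after the first vowel.
The other patterns: stems whose last vowel is 'e' delete the last vowel and add -ir; stems whose last vowel is 'i' or 'u' add -ori.
So buvatat → buasvatat.

buasvatat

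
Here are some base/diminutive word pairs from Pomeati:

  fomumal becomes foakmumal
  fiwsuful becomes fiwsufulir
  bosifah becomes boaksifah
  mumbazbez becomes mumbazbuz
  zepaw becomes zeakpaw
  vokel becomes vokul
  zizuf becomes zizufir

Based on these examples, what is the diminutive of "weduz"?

weduzir

vokel and fomumal both end in -l yet inflect differently (vokul, foakmumal), so the final letter is not what conditions the rule; the last vowel is.
"weduz" has last vowel 'u'. The stems whose last vowel is 'u' (zizuf → zizufir, fiwsuful → fiwsufulir) add -ir.
The other patterns: stems whose last vowel is 'e' change the last vowel to 'u'; stems whose last vowel is 'a' insert -ak- after the first vowel.
So weduz → weduzir.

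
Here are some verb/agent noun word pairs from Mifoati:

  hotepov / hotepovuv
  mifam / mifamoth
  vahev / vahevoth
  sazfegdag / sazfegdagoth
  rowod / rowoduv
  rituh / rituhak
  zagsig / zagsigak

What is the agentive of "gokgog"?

gokgoguv

hotepov and vahev both end in -v yet inflect differently (hotepovuv, vahevoth), so the final letter is not what conditions the rule; the last vowel is.
"gokgog" has last vowel 'o'. The stems whose last vowel is 'o' (hotepov → hotepovuv, rowod → rowoduv) add -uv.
So gokgog → gokgoguv.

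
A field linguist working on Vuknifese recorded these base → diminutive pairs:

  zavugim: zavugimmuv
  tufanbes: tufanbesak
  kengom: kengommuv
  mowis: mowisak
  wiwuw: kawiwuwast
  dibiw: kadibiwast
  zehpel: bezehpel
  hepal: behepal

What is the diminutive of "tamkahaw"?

katamkahawast

"tamkahaw" ends in -w. The stems ending in -w (dibiw → kadibiwast, wiwuw → kawiwuwast) add ka- … -ast around the stem.
The other patterns: stems ending in -l add the prefix be-; stems ending in -m double the final consonant and add -uv; stems ending in -s add -ak.
So tamkahaw → katamkahawast.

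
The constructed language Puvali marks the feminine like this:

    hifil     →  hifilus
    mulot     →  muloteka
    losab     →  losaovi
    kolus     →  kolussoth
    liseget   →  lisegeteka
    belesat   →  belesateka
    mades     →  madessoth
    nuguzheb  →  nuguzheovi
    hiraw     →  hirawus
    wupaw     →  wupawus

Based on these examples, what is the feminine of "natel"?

"natel" ends in -l. The one such stem in the data (hifil → hifilus) adds -us, so the same rule applies.
The other patterns: stems ending in -s double the final consonant and add -oth; stems ending in -t add -eka; stems ending in -b drop the final letter and add -ovi.
So natel → natelus.

natelus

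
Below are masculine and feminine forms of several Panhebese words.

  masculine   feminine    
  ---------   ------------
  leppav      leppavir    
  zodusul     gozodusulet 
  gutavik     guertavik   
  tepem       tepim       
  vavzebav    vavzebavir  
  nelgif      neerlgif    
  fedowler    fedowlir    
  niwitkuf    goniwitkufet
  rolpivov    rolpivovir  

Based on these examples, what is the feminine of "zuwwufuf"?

gozuwwufufet

"zuwwufuf" has last vowel 'u'. The stems whose last vowel is 'u' (niwitkuf → goniwitkufet, zodusul → gozodusulet) add go- … -et around the stem.
So zuwwufuf → gozuwwufufet.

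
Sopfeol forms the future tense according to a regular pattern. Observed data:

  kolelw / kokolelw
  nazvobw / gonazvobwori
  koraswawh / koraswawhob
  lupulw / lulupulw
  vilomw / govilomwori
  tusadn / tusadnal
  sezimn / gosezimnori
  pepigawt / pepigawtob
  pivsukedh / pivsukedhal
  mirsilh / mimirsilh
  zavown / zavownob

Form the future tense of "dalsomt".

zavown and tusadn both end in -n yet inflect differently (zavownob, tusadnal), so the final letter is not what conditions the rule; the second-to-last letter is.
"dalsomt" has second-to-last letter 'm'. The stems whose second-to-last letter is 'm' (vilomw → govilomwori, sezimn → gosezimnori) add go- … -ori around the stem.
So dalsomt → godalsomtori.

godalsomtori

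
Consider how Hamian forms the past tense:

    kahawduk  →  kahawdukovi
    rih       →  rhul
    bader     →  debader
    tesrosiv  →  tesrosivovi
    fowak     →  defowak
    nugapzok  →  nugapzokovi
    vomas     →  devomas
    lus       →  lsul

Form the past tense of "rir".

rrul

lus and vomas both end in -s yet inflect differently (lsul, devomas), so the final letter is not what conditions the rule; the number of vowels is.
"rir" has 1 vowel. The stems with 1 vowel (lus → lsul, rih → rhul) delete the last vowel and add -ul.
The other patterns: stems with 2 vowels add the prefix de-; stems with 3 vowels add -ovi.
So rir → rrul.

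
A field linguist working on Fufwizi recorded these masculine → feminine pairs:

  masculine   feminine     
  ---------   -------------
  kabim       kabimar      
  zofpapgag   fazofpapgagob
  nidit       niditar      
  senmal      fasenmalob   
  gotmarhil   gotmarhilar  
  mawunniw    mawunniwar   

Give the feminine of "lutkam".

falutkamob

gotmarhil and senmal both end in -l yet inflect differently (gotmarhilar, fasenmalob), so the final letter is not what conditions the rule; the last vowel is.
"lutkam" has last vowel 'a'. The stems whose last vowel is 'a' (senmal → fasenmalob, zofpapgag → fazofpapgagob) add fa- … -ob around the stem.
The other pattern: stems whose last vowel is 'i' add -ar.
So lutkam → falutkamob.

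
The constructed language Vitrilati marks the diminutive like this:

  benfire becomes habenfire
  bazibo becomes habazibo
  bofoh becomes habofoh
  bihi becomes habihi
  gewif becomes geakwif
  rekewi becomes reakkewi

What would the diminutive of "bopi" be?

"bopi" begins with b-. The stems beginning with b- (benfire → habenfire, bazibo → habazibo, bofoh → habofoh) add the prefix ha-.
The other pattern: stems beginning with g- or r- insert -ak- after the first vowel.
So bopi → habopi.

habopi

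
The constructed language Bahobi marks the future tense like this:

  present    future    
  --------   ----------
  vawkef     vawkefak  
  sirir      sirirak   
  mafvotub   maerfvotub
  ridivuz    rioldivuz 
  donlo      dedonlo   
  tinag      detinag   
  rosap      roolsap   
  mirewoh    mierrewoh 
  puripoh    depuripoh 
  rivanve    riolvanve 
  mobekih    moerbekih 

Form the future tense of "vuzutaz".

vuzutazak

mirewoh and puripoh both end in -h yet inflect differently (mierrewoh, depuripoh), so the final letter is not what conditions the rule; the first letter is.
"vuzutaz" begins with v-. The one such stem in the data (vawkef → vawkefak) adds -ak, so the same rule applies.
The other patterns: stems beginning with m- insert -er- after the first vowel; stems beginning with r- insert -ol- after the first vowel; stems beginning with d-, p- or t- add the prefix de-.
So vuzutaz → vuzutazak.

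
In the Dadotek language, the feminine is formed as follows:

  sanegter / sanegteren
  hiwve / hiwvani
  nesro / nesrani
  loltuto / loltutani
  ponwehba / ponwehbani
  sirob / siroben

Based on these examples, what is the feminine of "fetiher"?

loltuto and sirob both have last vowel 'o' yet inflect differently (loltutani, siroben), so the last vowel is not what conditions the rule; whether the stem ends in a vowel or a consonant is.
"fetiher" ends in a consonant. The stems ending in a consonant (sirob → siroben, sanegter → sanegteren) add -en.
So fetiher → fetiheren.

fetiheren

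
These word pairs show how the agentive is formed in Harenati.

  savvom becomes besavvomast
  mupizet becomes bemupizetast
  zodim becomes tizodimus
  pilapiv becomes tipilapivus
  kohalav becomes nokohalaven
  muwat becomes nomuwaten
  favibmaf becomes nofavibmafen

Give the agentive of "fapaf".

nofapafen

savvom and zodim both end in -m yet inflect differently (besavvomast, tizodimus), so the final letter is not what conditions the rule; the last vowel is.
"fapaf" has last vowel 'a'. The stems whose last vowel is 'a' (kohalav → nokohalaven, muwat → nomuwaten, favibmaf → nofavibmafen) add no- … -en around the stem.
So fapaf → nofapafen.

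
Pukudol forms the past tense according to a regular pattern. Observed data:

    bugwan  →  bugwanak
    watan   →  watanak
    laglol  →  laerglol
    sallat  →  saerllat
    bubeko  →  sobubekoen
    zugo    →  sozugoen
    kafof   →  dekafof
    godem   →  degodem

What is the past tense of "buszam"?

bugwan and sallat both have last vowel 'a' yet inflect differently (bugwanak, saerllat), so the last vowel is not what conditions the rule; the final letter is.
"buszam" ends in -m. The one such stem in the data (godem → degodem) adds the prefix de-, so the same rule applies.
The other patterns: stems ending in -n add -ak; stems ending in -l or -t insert -er- after the first vowel; stems ending in -o add so- … -en around the stem.
So buszam → debuszam.

debuszam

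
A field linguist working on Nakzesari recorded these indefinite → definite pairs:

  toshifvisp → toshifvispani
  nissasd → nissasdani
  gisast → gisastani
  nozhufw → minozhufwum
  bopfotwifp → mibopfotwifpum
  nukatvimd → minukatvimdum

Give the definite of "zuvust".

zuvustani

toshifvisp and bopfotwifp both end in -p yet inflect differently (toshifvispani, mibopfotwifpum), so the final letter is not what conditions the rule; the second-to-last letter is.
"zuvust" has second-to-last letter 's'. The stems whose second-to-last letter is 's' (toshifvisp → toshifvispani, nissasd → nissasdani, gisast → gisastani) add -ani.
The other pattern: stems whose second-to-last letter is 'f' or 'm' add mi- … -um around the stem.
So zuvust → zuvustani.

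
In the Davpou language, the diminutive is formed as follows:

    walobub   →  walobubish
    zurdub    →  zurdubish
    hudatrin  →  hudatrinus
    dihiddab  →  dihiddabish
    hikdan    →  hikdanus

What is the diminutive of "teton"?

tetonus

hikdan and dihiddab both have last vowel 'a' yet inflect differently (hikdanus, dihiddabish), so the last vowel is not what conditions the rule; the final letter is.
"teton" ends in -n. The stems ending in -n (hikdan → hikdanus, hudatrin → hudatrinus) add -us.
So teton → tetonus.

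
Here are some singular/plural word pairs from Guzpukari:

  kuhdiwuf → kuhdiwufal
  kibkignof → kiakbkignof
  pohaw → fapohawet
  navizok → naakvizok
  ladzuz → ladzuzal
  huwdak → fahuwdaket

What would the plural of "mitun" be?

"mitun" has last vowel 'u'. The stems whose last vowel is 'u' (ladzuz → ladzuzal, kuhdiwuf → kuhdiwufal) add -al.
So mitun → mitunal.

mitunal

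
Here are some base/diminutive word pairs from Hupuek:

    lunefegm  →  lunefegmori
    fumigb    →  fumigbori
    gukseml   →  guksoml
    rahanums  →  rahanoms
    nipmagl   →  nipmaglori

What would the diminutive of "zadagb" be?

zadagbori

nipmagl and gukseml both end in -l yet inflect differently (nipmaglori, guksoml), so the final letter is not what conditions the rule; the second-to-last letter is.
"zadagb" has second-to-last letter 'g'. The stems whose second-to-last letter is 'g' (fumigb → fumigbori, nipmagl → nipmaglori, lunefegm → lunefegmori) add -ori.
The other pattern: stems whose second-to-last letter is 'm' change the last vowel to 'o'.
So zadagb → zadagbori.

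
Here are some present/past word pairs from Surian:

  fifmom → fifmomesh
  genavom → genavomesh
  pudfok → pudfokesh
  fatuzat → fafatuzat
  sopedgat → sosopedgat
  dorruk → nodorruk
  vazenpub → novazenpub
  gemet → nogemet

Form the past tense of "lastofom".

lastofomesh

pudfok and dorruk both end in -k yet inflect differently (pudfokesh, nodorruk), so the final letter is not what conditions the rule; the last vowel is.
"lastofom" has last vowel 'o'. The stems whose last vowel is 'o' (fifmom → fifmomesh, genavom → genavomesh, pudfok → pudfokesh) add -esh.
The other patterns: stems whose last vowel is 'a' repeat the first consonant+vowel as a prefix; stems whose last vowel is 'e' or 'u' add the prefix no-.
So lastofom → lastofomesh.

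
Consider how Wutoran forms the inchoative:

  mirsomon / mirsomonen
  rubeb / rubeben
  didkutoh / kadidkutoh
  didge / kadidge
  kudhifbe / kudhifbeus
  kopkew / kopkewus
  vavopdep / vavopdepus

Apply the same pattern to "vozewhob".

"vozewhob" begins with v-. The one such stem in the data (vavopdep → vavopdepus) adds -us, so the same rule applies.
So vozewhob → vozewhobus.

vozewhobus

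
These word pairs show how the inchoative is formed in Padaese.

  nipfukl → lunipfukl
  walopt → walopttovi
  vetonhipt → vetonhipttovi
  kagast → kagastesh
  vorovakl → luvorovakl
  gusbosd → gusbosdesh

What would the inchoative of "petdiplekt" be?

vetonhipt and kagast both end in -t yet inflect differently (vetonhipttovi, kagastesh), so the final letter is not what conditions the rule; the second-to-last letter is.
"petdiplekt" has second-to-last letter 'k'. The stems whose second-to-last letter is 'k' (vorovakl → luvorovakl, nipfukl → lunipfukl) add the prefix lu-.
The other patterns: stems whose second-to-last letter is 'p' double the final consonant and add -ovi; stems whose second-to-last letter is 's' add -esh.
So petdiplekt → lupetdiplekt.

lupetdiplekt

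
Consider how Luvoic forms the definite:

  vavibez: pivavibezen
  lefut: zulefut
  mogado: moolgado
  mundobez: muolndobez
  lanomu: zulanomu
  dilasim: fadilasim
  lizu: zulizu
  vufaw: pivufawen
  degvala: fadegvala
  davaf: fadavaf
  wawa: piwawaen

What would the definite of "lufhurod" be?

"lufhurod" begins with l-. The stems beginning with l- (lefut → zulefut, lanomu → zulanomu, lizu → zulizu) add the prefix zu-.
So lufhurod → zulufhurod.

zulufhurod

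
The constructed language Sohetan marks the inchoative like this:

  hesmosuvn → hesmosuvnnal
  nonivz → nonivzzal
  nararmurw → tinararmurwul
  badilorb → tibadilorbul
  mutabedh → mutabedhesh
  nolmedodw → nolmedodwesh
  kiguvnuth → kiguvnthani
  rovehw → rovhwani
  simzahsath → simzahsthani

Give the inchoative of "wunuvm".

wunuvmmal

"wunuvm" has second-to-last letter 'v'. The stems whose second-to-last letter is 'v' (hesmosuvn → hesmosuvnnal, nonivz → nonivzzal) double the final consonant and add -al.
The other patterns: stems whose second-to-last letter is 'r' add ti- … -ul around the stem; stems whose second-to-last letter is 'd' add -esh; stems whose second-to-last letter is 'h' or 't' delete the last vowel and add -ani.
So wunuvm → wunuvmmal.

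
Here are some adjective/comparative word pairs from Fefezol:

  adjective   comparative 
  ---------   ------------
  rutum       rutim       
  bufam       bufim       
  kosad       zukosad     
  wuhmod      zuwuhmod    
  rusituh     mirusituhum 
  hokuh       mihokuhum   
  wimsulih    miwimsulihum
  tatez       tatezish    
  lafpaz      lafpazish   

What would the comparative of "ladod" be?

bufam and kosad both have last vowel 'a' yet inflect differently (bufim, zukosad), so the last vowel is not what conditions the rule; the final letter is.
"ladod" ends in -d. The stems ending in -d (kosad → zukosad, wuhmod → zuwuhmod) add the prefix zu-.
The other patterns: stems ending in -m change the last vowel to 'i'; stems ending in -h add mi- … -um around the stem; stems ending in -z add -ish.
So ladod → zuladod.

zuladod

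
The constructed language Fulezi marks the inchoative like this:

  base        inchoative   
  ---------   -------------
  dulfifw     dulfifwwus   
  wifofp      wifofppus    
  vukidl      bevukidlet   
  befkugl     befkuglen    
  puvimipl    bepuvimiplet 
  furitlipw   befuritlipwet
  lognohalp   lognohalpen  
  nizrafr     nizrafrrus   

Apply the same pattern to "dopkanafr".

dopkanafrrus

furitlipw and dulfifw both end in -w yet inflect differently (befuritlipwet, dulfifwwus), so the final letter is not what conditions the rule; the second-to-last letter is.
"dopkanafr" has second-to-last letter 'f'. The stems whose second-to-last letter is 'f' (nizrafr → nizrafrrus, wifofp → wifofppus, dulfifw → dulfifwwus) double the final consonant and add -us.
The other patterns: stems whose second-to-last letter is 'd' or 'p' add be- … -et around the stem; stems whose second-to-last letter is 'g' or 'l' add -en.
So dopkanafr → dopkanafrrus.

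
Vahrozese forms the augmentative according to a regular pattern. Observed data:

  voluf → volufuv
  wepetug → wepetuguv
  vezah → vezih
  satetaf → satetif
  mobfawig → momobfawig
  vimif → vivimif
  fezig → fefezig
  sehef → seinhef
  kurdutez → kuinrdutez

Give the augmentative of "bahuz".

bahuzuv

"bahuz" has last vowel 'u'. The stems whose last vowel is 'u' (voluf → volufuv, wepetug → wepetuguv) add -uv.
So bahuz → bahuzuv.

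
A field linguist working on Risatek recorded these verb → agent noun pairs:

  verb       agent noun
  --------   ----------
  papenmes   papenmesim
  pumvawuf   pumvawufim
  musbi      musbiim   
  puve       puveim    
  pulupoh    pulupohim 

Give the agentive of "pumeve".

pumeveim

Every pair shown (papenmes → papenmesim, pumvawuf → pumvawufim, musbi → musbiim, …) follows the same rule: add -im.
So pumeve → pumeveim.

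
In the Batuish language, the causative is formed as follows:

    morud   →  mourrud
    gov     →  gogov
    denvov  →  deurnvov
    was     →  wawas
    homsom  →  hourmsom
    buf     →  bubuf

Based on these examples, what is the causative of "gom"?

gogom

gov and denvov both end in -v yet inflect differently (gogov, deurnvov), so the final letter is not what conditions the rule; the number of vowels is.
"gom" has 1 vowel. The stems with 1 vowel (gov → gogov, buf → bubuf, was → wawas) repeat the first consonant+vowel as a prefix.
The other pattern: stems with 2 vowels insert -ur- after the first vowel.
So gom → gogom.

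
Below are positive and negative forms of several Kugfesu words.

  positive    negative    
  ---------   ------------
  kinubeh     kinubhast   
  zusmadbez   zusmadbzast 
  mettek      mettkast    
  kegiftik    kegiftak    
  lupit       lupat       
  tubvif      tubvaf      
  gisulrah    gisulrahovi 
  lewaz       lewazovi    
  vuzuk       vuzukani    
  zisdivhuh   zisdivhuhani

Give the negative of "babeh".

mettek and kegiftik both end in -k yet inflect differently (mettkast, kegiftak), so the final letter is not what conditions the rule; the last vowel is.
"babeh" has last vowel 'e'. The stems whose last vowel is 'e' (kinubeh → kinubhast, zusmadbez → zusmadbzast, mettek → mettkast) delete the last vowel and add -ast.
So babeh → babhast.

babhast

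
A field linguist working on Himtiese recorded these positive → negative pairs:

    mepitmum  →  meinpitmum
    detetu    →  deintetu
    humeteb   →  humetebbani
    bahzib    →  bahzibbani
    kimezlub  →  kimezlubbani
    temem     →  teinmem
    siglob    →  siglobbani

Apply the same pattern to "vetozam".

veintozam

kimezlub and detetu both have last vowel 'u' yet inflect differently (kimezlubbani, deintetu), so the last vowel is not what conditions the rule; the final letter is.
"vetozam" ends in -m. The stems ending in -m (mepitmum → meinpitmum, temem → teinmem) insert -in- after the first vowel.
The other pattern: stems ending in -b double the final consonant and add -ani.
So vetozam → veintozam.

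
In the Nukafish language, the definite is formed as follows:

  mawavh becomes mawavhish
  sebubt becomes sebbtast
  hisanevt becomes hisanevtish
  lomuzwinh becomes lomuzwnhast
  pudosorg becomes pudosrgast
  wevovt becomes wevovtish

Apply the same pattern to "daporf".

daprfast

wevovt and sebubt both end in -t yet inflect differently (wevovtish, sebbtast), so the final letter is not what conditions the rule; the second-to-last letter is.
"daporf" has second-to-last letter 'r'. The one such stem in the data (pudosorg → pudosrgast) deletes the last vowel and adds -ast (as do sebubt, lomuzwinh), so the same rule applies.
So daporf → daprfast.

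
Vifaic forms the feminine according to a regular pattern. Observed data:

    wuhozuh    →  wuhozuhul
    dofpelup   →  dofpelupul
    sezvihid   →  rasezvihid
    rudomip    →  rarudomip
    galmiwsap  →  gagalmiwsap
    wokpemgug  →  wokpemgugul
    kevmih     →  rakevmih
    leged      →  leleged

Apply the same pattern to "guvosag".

guguvosag

wuhozuh and kevmih both end in -h yet inflect differently (wuhozuhul, rakevmih), so the final letter is not what conditions the rule; the last vowel is.
"guvosag" has last vowel 'a'. The one such stem in the data (galmiwsap → gagalmiwsap) repeats the first consonant+vowel as a prefix (as does leged), so the same rule applies.
So guvosag → guguvosag.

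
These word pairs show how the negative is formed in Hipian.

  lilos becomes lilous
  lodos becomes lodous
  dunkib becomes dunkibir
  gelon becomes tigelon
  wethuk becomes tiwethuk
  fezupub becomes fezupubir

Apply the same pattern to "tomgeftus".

"tomgeftus" ends in -s. The stems ending in -s (lilos → lilous, lodos → lodous) drop the final letter and add -us.
The other patterns: stems ending in -b add -ir; stems ending in -k or -n add the prefix ti-.
So tomgeftus → tomgeftuus.

tomgeftuus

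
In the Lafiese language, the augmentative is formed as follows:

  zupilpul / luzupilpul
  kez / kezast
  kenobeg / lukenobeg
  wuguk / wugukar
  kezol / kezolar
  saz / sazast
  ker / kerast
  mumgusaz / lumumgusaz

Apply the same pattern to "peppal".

"peppal" has 2 vowels. The stems with 2 vowels (kezol → kezolar, wuguk → wugukar) add -ar.
The other patterns: stems with 1 vowel add -ast; stems with 3 vowels add the prefix lu-.
So peppal → peppalar.

peppalar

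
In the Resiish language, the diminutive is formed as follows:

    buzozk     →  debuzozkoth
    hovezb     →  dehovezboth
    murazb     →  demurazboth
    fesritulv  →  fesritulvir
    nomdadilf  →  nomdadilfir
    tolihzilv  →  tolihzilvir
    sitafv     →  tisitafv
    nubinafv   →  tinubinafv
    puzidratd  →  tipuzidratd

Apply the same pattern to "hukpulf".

hukpulfir

fesritulv and sitafv both end in -v yet inflect differently (fesritulvir, tisitafv), so the final letter is not what conditions the rule; the second-to-last letter is.
"hukpulf" has second-to-last letter 'l'. The stems whose second-to-last letter is 'l' (fesritulv → fesritulvir, nomdadilf → nomdadilfir, tolihzilv → tolihzilvir) add -ir.
The other patterns: stems whose second-to-last letter is 'z' add de- … -oth around the stem; stems whose second-to-last letter is 'f' or 't' add the prefix ti-.
So hukpulf → hukpulfir.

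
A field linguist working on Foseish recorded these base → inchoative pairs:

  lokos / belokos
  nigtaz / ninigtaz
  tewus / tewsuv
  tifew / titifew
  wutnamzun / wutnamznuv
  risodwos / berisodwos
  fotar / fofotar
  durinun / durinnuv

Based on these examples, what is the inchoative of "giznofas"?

gigiznofas

tewus and lokos both end in -s yet inflect differently (tewsuv, belokos), so the final letter is not what conditions the rule; the last vowel is.
"giznofas" has last vowel 'a'. The stems whose last vowel is 'a' (nigtaz → ninigtaz, fotar → fofotar) repeat the first consonant+vowel as a prefix.
So giznofas → gigiznofas.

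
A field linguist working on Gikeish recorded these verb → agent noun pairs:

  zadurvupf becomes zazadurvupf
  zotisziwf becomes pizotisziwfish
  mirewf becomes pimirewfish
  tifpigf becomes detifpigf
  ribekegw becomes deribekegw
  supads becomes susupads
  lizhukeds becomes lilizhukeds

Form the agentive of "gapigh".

degapigh

tifpigf and zadurvupf both end in -f yet inflect differently (detifpigf, zazadurvupf), so the final letter is not what conditions the rule; the second-to-last letter is.
"gapigh" has second-to-last letter 'g'. The stems whose second-to-last letter is 'g' (tifpigf → detifpigf, ribekegw → deribekegw) add the prefix de-.
So gapigh → degapigh.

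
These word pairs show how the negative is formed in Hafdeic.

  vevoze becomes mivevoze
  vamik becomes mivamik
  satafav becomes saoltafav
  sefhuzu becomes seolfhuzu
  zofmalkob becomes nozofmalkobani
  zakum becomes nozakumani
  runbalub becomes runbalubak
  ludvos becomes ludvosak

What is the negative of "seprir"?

zofmalkob and runbalub both end in -b yet inflect differently (nozofmalkobani, runbalubak), so the final letter is not what conditions the rule; the first letter is.
"seprir" begins with s-. The stems beginning with s- (satafav → saoltafav, sefhuzu → seolfhuzu) insert -ol- after the first vowel.
The other patterns: stems beginning with v- add the prefix mi-; stems beginning with z- add no- … -ani around the stem; stems beginning with l- or r- add -ak.
So seprir → seolprir.

seolprir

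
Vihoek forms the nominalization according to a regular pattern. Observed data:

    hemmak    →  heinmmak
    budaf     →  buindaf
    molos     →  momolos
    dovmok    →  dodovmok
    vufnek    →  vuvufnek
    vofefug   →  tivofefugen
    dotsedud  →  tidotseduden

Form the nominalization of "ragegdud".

hemmak and dovmok both end in -k yet inflect differently (heinmmak, dodovmok), so the final letter is not what conditions the rule; the last vowel is.
"ragegdud" has last vowel 'u'. The stems whose last vowel is 'u' (vofefug → tivofefugen, dotsedud → tidotseduden) add ti- … -en around the stem.
The other patterns: stems whose last vowel is 'a' insert -in- after the first vowel; stems whose last vowel is 'e' or 'o' repeat the first consonant+vowel as a prefix.
So ragegdud → tiragegduden.

tiragegduden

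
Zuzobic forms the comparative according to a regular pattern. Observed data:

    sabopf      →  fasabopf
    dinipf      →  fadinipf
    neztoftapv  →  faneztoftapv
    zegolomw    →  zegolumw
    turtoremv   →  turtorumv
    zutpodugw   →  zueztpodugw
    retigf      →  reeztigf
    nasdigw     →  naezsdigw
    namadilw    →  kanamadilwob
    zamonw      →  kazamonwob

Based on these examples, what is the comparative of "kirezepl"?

fakirezepl

neztoftapv and turtoremv both end in -v yet inflect differently (faneztoftapv, turtorumv), so the final letter is not what conditions the rule; the second-to-last letter is.
"kirezepl" has second-to-last letter 'p'. The stems whose second-to-last letter is 'p' (sabopf → fasabopf, dinipf → fadinipf, neztoftapv → faneztoftapv) add the prefix fa-.
So kirezepl → fakirezepl.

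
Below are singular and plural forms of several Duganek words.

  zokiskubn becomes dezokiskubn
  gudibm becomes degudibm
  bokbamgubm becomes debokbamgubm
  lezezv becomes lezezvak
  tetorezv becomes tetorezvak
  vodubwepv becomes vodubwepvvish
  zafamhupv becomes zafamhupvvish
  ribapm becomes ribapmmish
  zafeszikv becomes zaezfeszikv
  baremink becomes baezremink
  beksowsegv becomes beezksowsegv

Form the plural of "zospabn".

dezospabn

lezezv and vodubwepv both end in -v yet inflect differently (lezezvak, vodubwepvvish), so the final letter is not what conditions the rule; the second-to-last letter is.
"zospabn" has second-to-last letter 'b'. The stems whose second-to-last letter is 'b' (zokiskubn → dezokiskubn, gudibm → degudibm, bokbamgubm → debokbamgubm) add the prefix de-.
The other patterns: stems whose second-to-last letter is 'z' add -ak; stems whose second-to-last letter is 'p' double the final consonant and add -ish; stems whose second-to-last letter is 'g', 'k' or 'n' insert -ez- after the first vowel.
So zospabn → dezospabn.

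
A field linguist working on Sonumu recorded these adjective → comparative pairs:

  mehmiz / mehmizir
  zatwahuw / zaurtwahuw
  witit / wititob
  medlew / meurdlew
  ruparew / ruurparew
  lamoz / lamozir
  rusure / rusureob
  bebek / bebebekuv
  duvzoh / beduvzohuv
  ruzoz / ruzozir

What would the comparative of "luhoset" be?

witit and mehmiz both have last vowel 'i' yet inflect differently (wititob, mehmizir), so the last vowel is not what conditions the rule; the final letter is.
"luhoset" ends in -t. The one such stem in the data (witit → wititob) adds -ob, so the same rule applies.
So luhoset → luhosetob.

luhosetob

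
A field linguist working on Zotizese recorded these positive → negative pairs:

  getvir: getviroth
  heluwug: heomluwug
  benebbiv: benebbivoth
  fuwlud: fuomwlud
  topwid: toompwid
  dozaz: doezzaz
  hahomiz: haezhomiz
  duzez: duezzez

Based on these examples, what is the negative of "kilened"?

kiomlened

"kilened" ends in -d. The stems ending in -d (topwid → toompwid, fuwlud → fuomwlud) insert -om- after the first vowel.
So kilened → kiomlened.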